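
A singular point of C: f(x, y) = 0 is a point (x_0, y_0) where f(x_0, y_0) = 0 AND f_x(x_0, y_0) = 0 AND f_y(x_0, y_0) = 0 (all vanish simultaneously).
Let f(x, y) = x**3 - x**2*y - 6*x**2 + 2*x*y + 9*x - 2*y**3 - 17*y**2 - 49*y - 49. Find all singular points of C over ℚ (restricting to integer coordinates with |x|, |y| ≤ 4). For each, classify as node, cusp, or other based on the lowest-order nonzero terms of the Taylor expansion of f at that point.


Singular points: {(1, -3)}; classification: cusp.

Compute partial derivatives:
  f_x = 3*x**2 - 2*x*y - 12*x + 2*y + 9.
  f_y = -x**2 + 2*x - 6*y**2 - 34*y - 49.
Scan x_0 ∈ {−4, ..., 4}. For each x_0, f_y(x_0, y) is a polynomial in y; find its integer roots y ∈ {−4, ..., 4}, then test f_x and f at those candidates.
  x = -4: f_y(-4, y) = -6*y**2 - 34*y - 73; no integer root y with |y| ≤ 4.
  x = -3: f_y(-3, y) = -6*y**2 - 34*y - 64; no integer root y with |y| ≤ 4.
  x = -2: f_y(-2, y) = -6*y**2 - 34*y - 57; no integer root y with |y| ≤ 4.
  x = -1: f_y(-1, y) = -6*y**2 - 34*y - 52; no integer root y with |y| ≤ 4.
  x = 0: f_y(0, y) = -6*y**2 - 34*y - 49; no integer root y with |y| ≤ 4.
  x = 1: f_y(1, y) = -6*y**2 - 34*y - 48; vanishes at y ∈ {-3}. (1, -3): f_x = 0, f = 0 — SINGULAR.
  x = 2: f_y(2, y) = -6*y**2 - 34*y - 49; no integer root y with |y| ≤ 4.
  x = 3: f_y(3, y) = -6*y**2 - 34*y - 52; no integer root y with |y| ≤ 4.
  x = 4: f_y(4, y) = -6*y**2 - 34*y - 57; no integer root y with |y| ≤ 4.
Only singular point on the grid: (1, -3).
Classify: substitute x = 1 + u, y = -3 + v and expand: f = u**3 - u**2*v - 2*v**3 + v**2.
No constant or linear terms (consistent with a singular point). Quadratic part: v**2. Cubic part: u**3 - u**2*v - 2*v**3.
The quadratic part v**2 is a perfect square, so there is a single (double) tangent line v = 0, i.e. y = -3. Restricting the cubic part to that line (v = 0) leaves u**3 ≠ 0, so f is not divisible by v and the branch is v² ≈ -u**3 to lowest order — this is a cusp.
Classification: cusp.


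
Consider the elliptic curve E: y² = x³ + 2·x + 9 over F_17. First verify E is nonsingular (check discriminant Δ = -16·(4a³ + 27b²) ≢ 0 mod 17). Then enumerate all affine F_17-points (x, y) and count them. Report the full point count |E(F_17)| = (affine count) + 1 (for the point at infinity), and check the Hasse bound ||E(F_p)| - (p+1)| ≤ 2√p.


Affine points = {(0, 3), (0, 14), (2, 2), (2, 15), (3, 5), (3, 12), (4, 8), (4, 9), (5, 5), (5, 12), (6, 4), (6, 13), (7, 3), (7, 14), (9, 5), (9, 12), (10, 3), (10, 14), (11, 6), (11, 11)}; affine count = 20; |E(F_17)| = 21.

Discriminant check: Δ ∝ 4a³ + 27b² = 4·2³ + 27·9² = 4·8 + 27·81 ≡ 9 (mod 17). Nonzero ⇒ E is nonsingular.
For each x ∈ F_17, compute rhs = x³ + 2·x + 9 mod 17, then count y ∈ F_17 with y² ≡ rhs.
  x = 0: rhs = 9, matching y values: 3, 14 (2 points).
  x = 1: rhs = 12, matching y values: none (0 points).
  x = 2: rhs = 4, matching y values: 2, 15 (2 points).
  x = 3: rhs = 8, matching y values: 5, 12 (2 points).
  x = 4: rhs = 13, matching y values: 8, 9 (2 points).
  x = 5: rhs = 8, matching y values: 5, 12 (2 points).
  x = 6: rhs = 16, matching y values: 4, 13 (2 points).
  x = 7: rhs = 9, matching y values: 3, 14 (2 points).
  x = 8: rhs = 10, matching y values: none (0 points).
  x = 9: rhs = 8, matching y values: 5, 12 (2 points).
  x = 10: rhs = 9, matching y values: 3, 14 (2 points).
  x = 11: rhs = 2, matching y values: 6, 11 (2 points).
  x = 12: rhs = 10, matching y values: none (0 points).
  x = 13: rhs = 5, matching y values: none (0 points).
  x = 14: rhs = 10, matching y values: none (0 points).
  x = 15: rhs = 14, matching y values: none (0 points).
  x = 16: rhs = 6, matching y values: none (0 points).
Total affine count: 20.
Full point count |E(F_17)| = 20 + 1 = 21.
Hasse bound: |21 − (17+1)| = |3| = 3 ≤ 2√17 ≈ 8.2462 ✓.


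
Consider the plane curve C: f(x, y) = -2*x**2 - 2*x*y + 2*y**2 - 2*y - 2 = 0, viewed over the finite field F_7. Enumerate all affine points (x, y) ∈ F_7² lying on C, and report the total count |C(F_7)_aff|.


Affine F_7-points: {(2, 1), (2, 2), (3, 2), (4, 1), (4, 4), (5, 3), (6, 3), (6, 4)}; count = 8.

For each of the 49 pairs (x, y) ∈ F_7², evaluate f(x, y) mod 7. Record the zeros.
  x = 0: [0↦5, 1↦5, 2↦2, 3↦3, 4↦1, 5↦3, 6↦2]  zeros at y ∈ ∅
  x = 1: [0↦3, 1↦1, 2↦3, 3↦2, 4↦5, 5↦5, 6↦2]  zeros at y ∈ ∅
  x = 2: [0↦4, 1↦0, 2↦0, 3↦4, 4↦5, 5↦3, 6↦5]  zeros at y ∈ {1, 2}
  x = 3: [0↦1, 1↦2, 2↦0, 3↦2, 4↦1, 5↦4, 6↦4]  zeros at y ∈ {2}
  x = 4: [0↦1, 1↦0, 2↦3, 3↦3, 4↦0, 5↦1, 6↦6]  zeros at y ∈ {1, 4}
  x = 5: [0↦4, 1↦1, 2↦2, 3↦0, 4↦2, 5↦1, 6↦4]  zeros at y ∈ {3}
  x = 6: [0↦3, 1↦5, 2↦4, 3↦0, 4↦0, 5↦4, 6↦5]  zeros at y ∈ {3, 4}
Collecting zeros: affine points = {(2, 1), (2, 2), (3, 2), (4, 1), (4, 4), (5, 3), (6, 3), (6, 4)}.
Total count |C(F_7)_aff| = 8.


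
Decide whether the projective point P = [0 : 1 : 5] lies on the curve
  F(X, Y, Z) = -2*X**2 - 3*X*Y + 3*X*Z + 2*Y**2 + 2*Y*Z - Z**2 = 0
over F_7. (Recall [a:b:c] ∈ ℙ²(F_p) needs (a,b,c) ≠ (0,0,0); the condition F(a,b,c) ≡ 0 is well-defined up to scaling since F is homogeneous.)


F(0,1,5) ≡ 1 (mod 7); P is NOT on the curve.

Evaluate F(0, 1, 5) term-by-term (mod 7).
  -2*X**2 ↦ -2·0·1·1 = 0
  -3*X*Y ↦ -3·0·1·1 = 0
  3*X*Z ↦ 3·0·1·5 = 0
  2*Y**2 ↦ 2·1·1·1 = 2
  2*Y*Z ↦ 2·1·1·5 = 10
  -Z**2 ↦ -1·1·1·25 = -25
Sum: F(0, 1, 5) = (0) + (0) + (0) + (2) + (10) + (-25) = -13.
Reducing mod 7: -13 ≡ 1 (mod 7).
Since F(a, b, c) ≡ 1 ≠ 0 (mod 7), P does NOT lie on the curve.


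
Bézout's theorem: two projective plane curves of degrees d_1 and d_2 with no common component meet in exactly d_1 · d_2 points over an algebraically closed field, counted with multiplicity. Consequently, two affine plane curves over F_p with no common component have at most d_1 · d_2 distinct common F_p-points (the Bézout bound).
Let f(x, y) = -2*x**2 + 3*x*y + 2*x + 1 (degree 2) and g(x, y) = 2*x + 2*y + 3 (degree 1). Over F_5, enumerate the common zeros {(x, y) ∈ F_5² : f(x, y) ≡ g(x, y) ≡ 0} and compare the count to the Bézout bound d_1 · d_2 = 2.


Common zeros: ∅; count = 0; Bézout bound = 2.

deg(f) = 2, deg(g) = 1, so Bézout bound = 2.
Scan x ∈ F_5. For each x, list the y ∈ F_5 with f(x, y) ≡ 0 and those with g(x, y) ≡ 0 (mod 5); the common zeros in that column are the intersection.
  x = 0: f ≡ 0 at y ∈ ∅; g ≡ 0 at y ∈ {1}; common: ∅.
  x = 1: f ≡ 0 at y ∈ {3}; g ≡ 0 at y ∈ {0}; common: ∅.
  x = 2: f ≡ 0 at y ∈ {3}; g ≡ 0 at y ∈ {4}; common: ∅.
  x = 3: f ≡ 0 at y ∈ {4}; g ≡ 0 at y ∈ {3}; common: ∅.
  x = 4: f ≡ 0 at y ∈ {4}; g ≡ 0 at y ∈ {2}; common: ∅.
Collecting: common zeros = ∅, so the count is 0.
Comparison with the Bézout bound: 0 ≤ 2 = deg(f)·deg(g), as expected for curves with no common component (the affine F_5-count falls short of the bound because intersections may lie at infinity, over extension fields, or carry multiplicity).


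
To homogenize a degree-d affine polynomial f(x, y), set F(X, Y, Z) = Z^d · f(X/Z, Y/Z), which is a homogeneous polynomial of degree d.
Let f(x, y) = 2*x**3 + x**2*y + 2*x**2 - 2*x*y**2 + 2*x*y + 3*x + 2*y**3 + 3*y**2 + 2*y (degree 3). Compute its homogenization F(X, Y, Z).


F(X, Y, Z) = 2*X**3 + X**2*Y + 2*X**2*Z - 2*X*Y**2 + 2*X*Y*Z + 3*X*Z**2 + 2*Y**3 + 3*Y**2*Z + 2*Y*Z**2

deg(f) = 3.
Substitute x = X/Z, y = Y/Z into f, then multiply by Z^3.
  monomial 2·x^3·y^0 ↦ 2·X^3·Y^0·Z^0.
  monomial 1·x^2·y^1 ↦ 1·X^2·Y^1·Z^0.
  monomial 2·x^2·y^0 ↦ 2·X^2·Y^0·Z^1.
  monomial -2·x^1·y^2 ↦ -2·X^1·Y^2·Z^0.
  monomial 2·x^1·y^1 ↦ 2·X^1·Y^1·Z^1.
  monomial 3·x^1·y^0 ↦ 3·X^1·Y^0·Z^2.
  monomial 2·x^0·y^3 ↦ 2·X^0·Y^3·Z^0.
  monomial 3·x^0·y^2 ↦ 3·X^0·Y^2·Z^1.
  monomial 2·x^0·y^1 ↦ 2·X^0·Y^1·Z^2.
Collecting: F(X, Y, Z) = 2*X**3 + X**2*Y + 2*X**2*Z - 2*X*Y**2 + 2*X*Y*Z + 3*X*Z**2 + 2*Y**3 + 3*Y**2*Z + 2*Y*Z**2.


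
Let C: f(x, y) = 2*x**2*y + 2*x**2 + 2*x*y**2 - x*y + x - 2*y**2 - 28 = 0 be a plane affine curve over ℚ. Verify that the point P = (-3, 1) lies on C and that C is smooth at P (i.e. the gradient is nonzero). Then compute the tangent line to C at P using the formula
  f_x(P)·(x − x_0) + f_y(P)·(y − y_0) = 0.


Tangent line at P: -22*x + 5*y - 71 = 0.

Step 1: f(-3, 1) = 0, so P lies on C.
Step 2: partial derivatives
  f_x(x, y) = 4*x*y + 4*x + 2*y**2 - y + 1, f_y(x, y) = 2*x**2 + 4*x*y - x - 4*y.
  f_x(P) = -22, f_y(P) = 5 (gradient nonzero, so P is smooth).
Step 3: tangent line at P: -22·(x − -3) + 5·(y − 1) = 0.
Expanding: -22*x + 5*y - 71 = 0.


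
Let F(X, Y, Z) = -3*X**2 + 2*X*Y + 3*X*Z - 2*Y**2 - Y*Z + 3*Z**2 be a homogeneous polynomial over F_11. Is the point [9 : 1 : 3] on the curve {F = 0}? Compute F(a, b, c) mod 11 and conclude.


F(9,1,3) ≡ 10 (mod 11); P is NOT on the curve.

Evaluate F(9, 1, 3) term-by-term (mod 11).
  -3*X**2 ↦ -3·81·1·1 = -243
  2*X*Y ↦ 2·9·1·1 = 18
  3*X*Z ↦ 3·9·1·3 = 81
  -2*Y**2 ↦ -2·1·1·1 = -2
  -Y*Z ↦ -1·1·1·3 = -3
  3*Z**2 ↦ 3·1·1·9 = 27
Sum: F(9, 1, 3) = (-243) + (18) + (81) + (-2) + (-3) + (27) = -122.
Reducing mod 11: -122 ≡ 10 (mod 11).
Since F(a, b, c) ≡ 10 ≠ 0 (mod 11), P does NOT lie on the curve.


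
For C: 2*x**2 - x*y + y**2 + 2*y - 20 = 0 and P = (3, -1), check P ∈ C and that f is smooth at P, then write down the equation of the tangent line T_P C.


Tangent line at P: 13*x - 3*y - 42 = 0.

Step 1: f(3, -1) = 0, so P lies on C.
Step 2: partial derivatives
  f_x(x, y) = 4*x - y, f_y(x, y) = -x + 2*y + 2.
  f_x(P) = 13, f_y(P) = -3 (gradient nonzero, so P is smooth).
Step 3: tangent line at P: 13·(x − 3) + -3·(y − -1) = 0.
Expanding: 13*x - 3*y - 42 = 0.


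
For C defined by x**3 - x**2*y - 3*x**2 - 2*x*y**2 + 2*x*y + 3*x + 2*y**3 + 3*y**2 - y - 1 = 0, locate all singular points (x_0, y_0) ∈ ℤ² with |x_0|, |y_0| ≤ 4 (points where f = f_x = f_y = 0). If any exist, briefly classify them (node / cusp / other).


Singular points: {(1, 0)}; classification: cusp.

Compute partial derivatives:
  f_x = 3*x**2 - 2*x*y - 6*x - 2*y**2 + 2*y + 3.
  f_y = -x**2 - 4*x*y + 2*x + 6*y**2 + 6*y - 1.
Scan x_0 ∈ {−4, ..., 4}. For each x_0, f_y(x_0, y) is a polynomial in y; find its integer roots y ∈ {−4, ..., 4}, then test f_x and f at those candidates.
  x = -4: f_y(-4, y) = 6*y**2 + 22*y - 25; no integer root y with |y| ≤ 4.
  x = -3: f_y(-3, y) = 6*y**2 + 18*y - 16; no integer root y with |y| ≤ 4.
  x = -2: f_y(-2, y) = 6*y**2 + 14*y - 9; no integer root y with |y| ≤ 4.
  x = -1: f_y(-1, y) = 6*y**2 + 10*y - 4; vanishes at y ∈ {-2}. (-1, -2): f_x = -4 ≠ 0.
  x = 0: f_y(0, y) = 6*y**2 + 6*y - 1; no integer root y with |y| ≤ 4.
  x = 1: f_y(1, y) = 6*y**2 + 2*y; vanishes at y ∈ {0}. (1, 0): f_x = 0, f = 0 — SINGULAR.
  x = 2: f_y(2, y) = 6*y**2 - 2*y - 1; no integer root y with |y| ≤ 4.
  x = 3: f_y(3, y) = 6*y**2 - 6*y - 4; no integer root y with |y| ≤ 4.
  x = 4: f_y(4, y) = 6*y**2 - 10*y - 9; no integer root y with |y| ≤ 4.
Only singular point on the grid: (1, 0).
Classify: substitute x = 1 + u, y = 0 + v and expand: f = u**3 - u**2*v - 2*u*v**2 + 2*v**3 + v**2.
No constant or linear terms (consistent with a singular point). Quadratic part: v**2. Cubic part: u**3 - u**2*v - 2*u*v**2 + 2*v**3.
The quadratic part v**2 is a perfect square, so there is a single (double) tangent line v = 0, i.e. y = 0. Restricting the cubic part to that line (v = 0) leaves u**3 ≠ 0, so f is not divisible by v and the branch is v² ≈ -u**3 to lowest order — this is a cusp.
Classification: cusp.


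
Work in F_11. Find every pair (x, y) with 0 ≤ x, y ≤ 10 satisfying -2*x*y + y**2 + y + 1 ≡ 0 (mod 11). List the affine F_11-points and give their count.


Affine F_11-points: {(2, 5), (2, 9), (4, 3), (4, 4), (5, 10), (7, 1), (8, 7), (8, 8), (10, 2), (10, 6)}; count = 10.

For each of the 121 pairs (x, y) ∈ F_11², evaluate f(x, y) mod 11. Record the zeros.
  x = 0: [0↦1, 1↦3, 2↦7, 3↦2, 4↦10, 5↦9, 6↦10, 7↦2, 8↦7, 9↦3, 10↦1]  zeros at y ∈ ∅
  x = 1: [0↦1, 1↦1, 2↦3, 3↦7, 4↦2, 5↦10, 6↦9, 7↦10, 8↦2, 9↦7, 10↦3]  zeros at y ∈ ∅
  x = 2: [0↦1, 1↦10, 2↦10, 3↦1, 4↦5, 5↦0, 6↦8, 7↦7, 8↦8, 9↦0, 10↦5]  zeros at y ∈ {5, 9}
  x = 3: [0↦1, 1↦8, 2↦6, 3↦6, 4↦8, 5↦1, 6↦7, 7↦4, 8↦3, 9↦4, 10↦7]  zeros at y ∈ ∅
  x = 4: [0↦1, 1↦6, 2↦2, 3↦0, 4↦0, 5↦2, 6↦6, 7↦1, 8↦9, 9↦8, 10↦9]  zeros at y ∈ {3, 4}
  x = 5: [0↦1, 1↦4, 2↦9, 3↦5, 4↦3, 5↦3, 6↦5, 7↦9, 8↦4, 9↦1, 10↦0]  zeros at y ∈ {10}
  x = 6: [0↦1, 1↦2, 2↦5, 3↦10, 4↦6, 5↦4, 6↦4, 7↦6, 8↦10, 9↦5, 10↦2]  zeros at y ∈ ∅
  x = 7: [0↦1, 1↦0, 2↦1, 3↦4, 4↦9, 5↦5, 6↦3, 7↦3, 8↦5, 9↦9, 10↦4]  zeros at y ∈ {1}
  x = 8: [0↦1, 1↦9, 2↦8, 3↦9, 4↦1, 5↦6, 6↦2, 7↦0, 8↦0, 9↦2, 10↦6]  zeros at y ∈ {7, 8}
  x = 9: [0↦1, 1↦7, 2↦4, 3↦3, 4↦4, 5↦7, 6↦1, 7↦8, 8↦6, 9↦6, 10↦8]  zeros at y ∈ ∅
  x = 10: [0↦1, 1↦5, 2↦0, 3↦8, 4↦7, 5↦8, 6↦0, 7↦5, 8↦1, 9↦10, 10↦10]  zeros at y ∈ {2, 6}
Collecting zeros: affine points = {(2, 5), (2, 9), (4, 3), (4, 4), (5, 10), (7, 1), (8, 7), (8, 8), (10, 2), (10, 6)}.
Total count |C(F_11)_aff| = 10.


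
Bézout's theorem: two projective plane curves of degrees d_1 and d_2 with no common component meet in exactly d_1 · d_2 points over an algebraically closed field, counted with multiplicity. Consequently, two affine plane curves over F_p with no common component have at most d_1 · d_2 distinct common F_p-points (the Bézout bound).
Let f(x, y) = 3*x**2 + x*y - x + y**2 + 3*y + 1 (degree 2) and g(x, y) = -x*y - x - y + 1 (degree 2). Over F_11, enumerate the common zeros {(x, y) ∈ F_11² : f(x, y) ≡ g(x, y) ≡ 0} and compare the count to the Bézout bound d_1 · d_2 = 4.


Common zeros: {(7, 2)}; count = 1; Bézout bound = 4.

deg(f) = 2, deg(g) = 2, so Bézout bound = 4.
Scan x ∈ F_11. For each x, list the y ∈ F_11 with f(x, y) ≡ 0 and those with g(x, y) ≡ 0 (mod 11); the common zeros in that column are the intersection.
  x = 0: f ≡ 0 at y ∈ {2, 6}; g ≡ 0 at y ∈ {1}; common: ∅.
  x = 1: f ≡ 0 at y ∈ {8, 10}; g ≡ 0 at y ∈ {0}; common: ∅.
  x = 2: f ≡ 0 at y ∈ {0, 6}; g ≡ 0 at y ∈ {7}; common: ∅.
  x = 3: f ≡ 0 at y ∈ ∅; g ≡ 0 at y ∈ {5}; common: ∅.
  x = 4: f ≡ 0 at y ∈ {7, 8}; g ≡ 0 at y ∈ {6}; common: ∅.
  x = 5: f ≡ 0 at y ∈ {7}; g ≡ 0 at y ∈ {3}; common: ∅.
  x = 6: f ≡ 0 at y ∈ ∅; g ≡ 0 at y ∈ {4}; common: ∅.
  x = 7: f ≡ 0 at y ∈ {2, 10}; g ≡ 0 at y ∈ {2}; common: {2}.
  x = 8: f ≡ 0 at y ∈ ∅; g ≡ 0 at y ∈ {9}; common: ∅.
  x = 9: f ≡ 0 at y ∈ ∅; g ≡ 0 at y ∈ {8}; common: ∅.
  x = 10: f ≡ 0 at y ∈ ∅; g ≡ 0 at y ∈ ∅; common: ∅.
Collecting: common zeros = {(7, 2)}, so the count is 1.
Comparison with the Bézout bound: 1 ≤ 4 = deg(f)·deg(g), as expected for curves with no common component (the affine F_11-count falls short of the bound because intersections may lie at infinity, over extension fields, or carry multiplicity).


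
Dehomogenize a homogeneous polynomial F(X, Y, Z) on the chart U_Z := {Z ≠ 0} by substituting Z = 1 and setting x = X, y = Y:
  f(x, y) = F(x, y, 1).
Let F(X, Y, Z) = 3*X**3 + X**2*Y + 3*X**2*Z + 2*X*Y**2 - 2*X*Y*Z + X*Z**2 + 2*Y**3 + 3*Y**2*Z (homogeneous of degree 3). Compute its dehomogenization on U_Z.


f(x, y) = 3*x**3 + x**2*y + 3*x**2 + 2*x*y**2 - 2*x*y + x + 2*y**3 + 3*y**2

On U_Z we set Z = 1. Each monomial c·X^i·Y^j·Z^k in F becomes c·x^i·y^j·1^k = c·x^i·y^j.
Substituting Z = 1: F(X, Y, 1) = 3*x**3 + x**2*y + 3*x**2 + 2*x*y**2 - 2*x*y + x + 2*y**3 + 3*y**2.
Note: deg(f) ≤ deg(F) = 3; strict inequality happens when F is divisible by Z (lost terms).


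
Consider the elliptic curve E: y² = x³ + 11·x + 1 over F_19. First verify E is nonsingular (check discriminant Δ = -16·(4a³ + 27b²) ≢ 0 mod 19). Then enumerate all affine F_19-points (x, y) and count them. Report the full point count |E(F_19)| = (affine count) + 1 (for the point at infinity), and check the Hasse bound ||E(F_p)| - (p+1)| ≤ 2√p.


Affine points = {(0, 1), (0, 18), (3, 2), (3, 17), (6, 6), (6, 13), (10, 3), (10, 16), (11, 3), (11, 16), (13, 2), (13, 17), (14, 7), (14, 12), (15, 8), (15, 11), (16, 6), (16, 13), (17, 3), (17, 16)}; affine count = 20; |E(F_19)| = 21.

Discriminant check: Δ ∝ 4a³ + 27b² = 4·11³ + 27·1² = 4·1331 + 27·1 ≡ 12 (mod 19). Nonzero ⇒ E is nonsingular.
For each x ∈ F_19, compute rhs = x³ + 11·x + 1 mod 19, then count y ∈ F_19 with y² ≡ rhs.
  x = 0: rhs = 1, matching y values: 1, 18 (2 points).
  x = 1: rhs = 13, matching y values: none (0 points).
  x = 2: rhs = 12, matching y values: none (0 points).
  x = 3: rhs = 4, matching y values: 2, 17 (2 points).
  x = 4: rhs = 14, matching y values: none (0 points).
  x = 5: rhs = 10, matching y values: none (0 points).
  x = 6: rhs = 17, matching y values: 6, 13 (2 points).
  x = 7: rhs = 3, matching y values: none (0 points).
  x = 8: rhs = 12, matching y values: none (0 points).
  x = 9: rhs = 12, matching y values: none (0 points).
  x = 10: rhs = 9, matching y values: 3, 16 (2 points).
  x = 11: rhs = 9, matching y values: 3, 16 (2 points).
  x = 12: rhs = 18, matching y values: none (0 points).
  x = 13: rhs = 4, matching y values: 2, 17 (2 points).
  x = 14: rhs = 11, matching y values: 7, 12 (2 points).
  x = 15: rhs = 7, matching y values: 8, 11 (2 points).
  x = 16: rhs = 17, matching y values: 6, 13 (2 points).
  x = 17: rhs = 9, matching y values: 3, 16 (2 points).
  x = 18: rhs = 8, matching y values: none (0 points).
Total affine count: 20.
Full point count |E(F_19)| = 20 + 1 = 21.
Hasse bound: |21 − (19+1)| = |1| = 1 ≤ 2√19 ≈ 8.7178 ✓.


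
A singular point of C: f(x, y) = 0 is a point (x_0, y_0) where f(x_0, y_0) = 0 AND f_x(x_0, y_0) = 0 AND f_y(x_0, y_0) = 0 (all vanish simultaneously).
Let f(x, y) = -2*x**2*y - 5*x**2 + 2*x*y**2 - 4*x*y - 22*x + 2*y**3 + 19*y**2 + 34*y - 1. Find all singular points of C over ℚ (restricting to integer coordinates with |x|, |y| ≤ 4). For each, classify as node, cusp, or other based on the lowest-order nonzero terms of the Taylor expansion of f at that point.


Singular points: {(-3, -2)}; classification: node.

Compute partial derivatives:
  f_x = -4*x*y - 10*x + 2*y**2 - 4*y - 22.
  f_y = -2*x**2 + 4*x*y - 4*x + 6*y**2 + 38*y + 34.
Scan x_0 ∈ {−4, ..., 4}. For each x_0, f_y(x_0, y) is a polynomial in y; find its integer roots y ∈ {−4, ..., 4}, then test f_x and f at those candidates.
  x = -4: f_y(-4, y) = 6*y**2 + 22*y + 18; no integer root y with |y| ≤ 4.
  x = -3: f_y(-3, y) = 6*y**2 + 26*y + 28; vanishes at y ∈ {-2}. (-3, -2): f_x = 0, f = 0 — SINGULAR.
  x = -2: f_y(-2, y) = 6*y**2 + 30*y + 34; no integer root y with |y| ≤ 4.
  x = -1: f_y(-1, y) = 6*y**2 + 34*y + 36; no integer root y with |y| ≤ 4.
  x = 0: f_y(0, y) = 6*y**2 + 38*y + 34; no integer root y with |y| ≤ 4.
  x = 1: f_y(1, y) = 6*y**2 + 42*y + 28; no integer root y with |y| ≤ 4.
  x = 2: f_y(2, y) = 6*y**2 + 46*y + 18; no integer root y with |y| ≤ 4.
  x = 3: f_y(3, y) = 6*y**2 + 50*y + 4; no integer root y with |y| ≤ 4.
  x = 4: f_y(4, y) = 6*y**2 + 54*y - 14; no integer root y with |y| ≤ 4.
Only singular point on the grid: (-3, -2).
Classify: substitute x = -3 + u, y = -2 + v and expand: f = -2*u**2*v - u**2 + 2*u*v**2 + 2*v**3 + v**2.
No constant or linear terms (consistent with a singular point). Quadratic part: -u**2 + v**2. Cubic part: -2*u**2*v + 2*u*v**2 + 2*v**3.
The quadratic part v**2 - u**2 = (v − u)(v + u) splits into two distinct linear factors, so there are two distinct tangent lines y − -2 = ±(x − -3) — this is a node (ordinary double point).
Classification: node.


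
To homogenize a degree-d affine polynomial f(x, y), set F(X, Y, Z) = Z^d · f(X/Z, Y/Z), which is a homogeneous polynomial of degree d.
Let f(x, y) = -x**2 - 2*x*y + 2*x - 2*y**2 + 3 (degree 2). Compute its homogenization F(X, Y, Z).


F(X, Y, Z) = -X**2 - 2*X*Y + 2*X*Z - 2*Y**2 + 3*Z**2

deg(f) = 2.
Substitute x = X/Z, y = Y/Z into f, then multiply by Z^2.
  monomial -1·x^2·y^0 ↦ -1·X^2·Y^0·Z^0.
  monomial -2·x^1·y^1 ↦ -2·X^1·Y^1·Z^0.
  monomial 2·x^1·y^0 ↦ 2·X^1·Y^0·Z^1.
  monomial -2·x^0·y^2 ↦ -2·X^0·Y^2·Z^0.
  monomial 3·x^0·y^0 ↦ 3·X^0·Y^0·Z^2.
Collecting: F(X, Y, Z) = -X**2 - 2*X*Y + 2*X*Z - 2*Y**2 + 3*Z**2.


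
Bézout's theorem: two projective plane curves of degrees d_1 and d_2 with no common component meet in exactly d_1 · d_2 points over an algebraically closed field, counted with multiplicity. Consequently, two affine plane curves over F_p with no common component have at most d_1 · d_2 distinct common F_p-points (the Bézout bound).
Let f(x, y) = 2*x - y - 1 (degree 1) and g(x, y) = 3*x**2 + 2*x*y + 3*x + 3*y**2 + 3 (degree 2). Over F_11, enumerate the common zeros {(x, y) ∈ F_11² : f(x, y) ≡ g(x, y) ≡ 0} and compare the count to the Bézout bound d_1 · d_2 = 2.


Common zeros: ∅; count = 0; Bézout bound = 2.

deg(f) = 1, deg(g) = 2, so Bézout bound = 2.
Scan x ∈ F_11. For each x, list the y ∈ F_11 with f(x, y) ≡ 0 and those with g(x, y) ≡ 0 (mod 11); the common zeros in that column are the intersection.
  x = 0: f ≡ 0 at y ∈ {10}; g ≡ 0 at y ∈ ∅; common: ∅.
  x = 1: f ≡ 0 at y ∈ {1}; g ≡ 0 at y ∈ ∅; common: ∅.
  x = 2: f ≡ 0 at y ∈ {3}; g ≡ 0 at y ∈ ∅; common: ∅.
  x = 3: f ≡ 0 at y ∈ {5}; g ≡ 0 at y ∈ ∅; common: ∅.
  x = 4: f ≡ 0 at y ∈ {7}; g ≡ 0 at y ∈ {4, 8}; common: ∅.
  x = 5: f ≡ 0 at y ∈ {9}; g ≡ 0 at y ∈ ∅; common: ∅.
  x = 6: f ≡ 0 at y ∈ {0}; g ≡ 0 at y ∈ {2, 5}; common: ∅.
  x = 7: f ≡ 0 at y ∈ {2}; g ≡ 0 at y ∈ {4, 6}; common: ∅.
  x = 8: f ≡ 0 at y ∈ {4}; g ≡ 0 at y ∈ {5, 8}; common: ∅.
  x = 9: f ≡ 0 at y ∈ {6}; g ≡ 0 at y ∈ ∅; common: ∅.
  x = 10: f ≡ 0 at y ∈ {8}; g ≡ 0 at y ∈ {2, 6}; common: ∅.
Collecting: common zeros = ∅, so the count is 0.
Comparison with the Bézout bound: 0 ≤ 2 = deg(f)·deg(g), as expected for curves with no common component (the affine F_11-count falls short of the bound because intersections may lie at infinity, over extension fields, or carry multiplicity).


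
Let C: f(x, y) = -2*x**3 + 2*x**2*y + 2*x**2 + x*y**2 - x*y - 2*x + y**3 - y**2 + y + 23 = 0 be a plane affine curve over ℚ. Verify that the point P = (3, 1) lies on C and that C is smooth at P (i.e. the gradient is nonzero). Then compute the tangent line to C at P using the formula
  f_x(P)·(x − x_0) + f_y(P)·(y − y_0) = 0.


Tangent line at P: -32*x + 23*y + 73 = 0.

Step 1: f(3, 1) = 0, so P lies on C.
Step 2: partial derivatives
  f_x(x, y) = -6*x**2 + 4*x*y + 4*x + y**2 - y - 2, f_y(x, y) = 2*x**2 + 2*x*y - x + 3*y**2 - 2*y + 1.
  f_x(P) = -32, f_y(P) = 23 (gradient nonzero, so P is smooth).
Step 3: tangent line at P: -32·(x − 3) + 23·(y − 1) = 0.
Expanding: -32*x + 23*y + 73 = 0.


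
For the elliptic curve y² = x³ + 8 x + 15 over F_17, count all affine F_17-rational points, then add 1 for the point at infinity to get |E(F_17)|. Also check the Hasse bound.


Affine points = {(0, 7), (0, 10), (3, 7), (3, 10), (4, 3), (4, 14), (8, 8), (8, 9), (9, 0), (13, 2), (13, 15), (14, 7), (14, 10), (15, 5), (15, 12)}; affine count = 15; |E(F_17)| = 16.

Discriminant check: Δ ∝ 4a³ + 27b² = 4·8³ + 27·15² = 4·512 + 27·225 ≡ 14 (mod 17). Nonzero ⇒ E is nonsingular.
For each x ∈ F_17, compute rhs = x³ + 8·x + 15 mod 17, then count y ∈ F_17 with y² ≡ rhs.
  x = 0: rhs = 15, matching y values: 7, 10 (2 points).
  x = 1: rhs = 7, matching y values: none (0 points).
  x = 2: rhs = 5, matching y values: none (0 points).
  x = 3: rhs = 15, matching y values: 7, 10 (2 points).
  x = 4: rhs = 9, matching y values: 3, 14 (2 points).
  x = 5: rhs = 10, matching y values: none (0 points).
  x = 6: rhs = 7, matching y values: none (0 points).
  x = 7: rhs = 6, matching y values: none (0 points).
  x = 8: rhs = 13, matching y values: 8, 9 (2 points).
  x = 9: rhs = 0, matching y values: 0 (1 points).
  x = 10: rhs = 7, matching y values: none (0 points).
  x = 11: rhs = 6, matching y values: none (0 points).
  x = 12: rhs = 3, matching y values: none (0 points).
  x = 13: rhs = 4, matching y values: 2, 15 (2 points).
  x = 14: rhs = 15, matching y values: 7, 10 (2 points).
  x = 15: rhs = 8, matching y values: 5, 12 (2 points).
  x = 16: rhs = 6, matching y values: none (0 points).
Total affine count: 15.
Full point count |E(F_17)| = 15 + 1 = 16.
Hasse bound: |16 − (17+1)| = |-2| = 2 ≤ 2√17 ≈ 8.2462 ✓.


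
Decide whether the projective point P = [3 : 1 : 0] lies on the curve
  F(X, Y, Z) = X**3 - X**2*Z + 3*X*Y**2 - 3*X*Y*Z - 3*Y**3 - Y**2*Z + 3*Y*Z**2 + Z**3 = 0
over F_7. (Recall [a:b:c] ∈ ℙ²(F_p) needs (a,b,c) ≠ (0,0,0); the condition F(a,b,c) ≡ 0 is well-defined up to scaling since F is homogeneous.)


F(3,1,0) ≡ 5 (mod 7); P is NOT on the curve.

Evaluate F(3, 1, 0) term-by-term (mod 7).
  X**3 ↦ 1·27·1·1 = 27
  -X**2*Z ↦ -1·9·1·0 = 0
  3*X*Y**2 ↦ 3·3·1·1 = 9
  -3*X*Y*Z ↦ -3·3·1·0 = 0
  -3*Y**3 ↦ -3·1·1·1 = -3
  -Y**2*Z ↦ -1·1·1·0 = 0
  3*Y*Z**2 ↦ 3·1·1·0 = 0
  Z**3 ↦ 1·1·1·0 = 0
Sum: F(3, 1, 0) = (27) + (0) + (9) + (0) + (-3) + (0) + (0) + (0) = 33.
Reducing mod 7: 33 ≡ 5 (mod 7).
Since F(a, b, c) ≡ 5 ≠ 0 (mod 7), P does NOT lie on the curve.


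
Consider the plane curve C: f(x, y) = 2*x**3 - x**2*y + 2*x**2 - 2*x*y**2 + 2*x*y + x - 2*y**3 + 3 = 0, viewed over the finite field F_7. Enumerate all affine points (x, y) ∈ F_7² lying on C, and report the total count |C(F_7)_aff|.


Affine F_7-points: {(1, 2), (1, 5), (1, 6), (3, 6), (5, 0), (5, 3), (5, 6)}; count = 7.

For each of the 49 pairs (x, y) ∈ F_7², evaluate f(x, y) mod 7. Record the zeros.
  x = 0: [0↦3, 1↦1, 2↦1, 3↦5, 4↦1, 5↦5, 6↦5]  zeros at y ∈ ∅
  x = 1: [0↦1, 1↦5, 2↦0, 3↦2, 4↦6, 5↦0, 6↦0]  zeros at y ∈ {2, 5, 6}
  x = 2: [0↦1, 1↦2, 2↦4, 3↦2, 4↦5, 5↦1, 6↦6]  zeros at y ∈ ∅
  x = 3: [0↦1, 1↦4, 2↦4, 3↦3, 4↦3, 5↦6, 6↦0]  zeros at y ∈ {6}
  x = 4: [0↦6, 1↦2, 2↦5, 3↦3, 4↦5, 5↦6, 6↦1]  zeros at y ∈ ∅
  x = 5: [0↦0, 1↦1, 2↦5, 3↦0, 4↦2, 5↦6, 6↦0]  zeros at y ∈ {0, 3, 6}
  x = 6: [0↦2, 1↦6, 2↦2, 3↦6, 4↦6, 5↦4, 6↦2]  zeros at y ∈ ∅
Collecting zeros: affine points = {(1, 2), (1, 5), (1, 6), (3, 6), (5, 0), (5, 3), (5, 6)}.
Total count |C(F_7)_aff| = 7.


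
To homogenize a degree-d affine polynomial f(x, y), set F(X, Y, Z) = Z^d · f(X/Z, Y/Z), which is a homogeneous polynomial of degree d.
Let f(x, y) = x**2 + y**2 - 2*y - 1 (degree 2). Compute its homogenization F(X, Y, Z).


F(X, Y, Z) = X**2 + Y**2 - 2*Y*Z - Z**2

deg(f) = 2.
Substitute x = X/Z, y = Y/Z into f, then multiply by Z^2.
  monomial 1·x^2·y^0 ↦ 1·X^2·Y^0·Z^0.
  monomial 1·x^0·y^2 ↦ 1·X^0·Y^2·Z^0.
  monomial -2·x^0·y^1 ↦ -2·X^0·Y^1·Z^1.
  monomial -1·x^0·y^0 ↦ -1·X^0·Y^0·Z^2.
Collecting: F(X, Y, Z) = X**2 + Y**2 - 2*Y*Z - Z**2.


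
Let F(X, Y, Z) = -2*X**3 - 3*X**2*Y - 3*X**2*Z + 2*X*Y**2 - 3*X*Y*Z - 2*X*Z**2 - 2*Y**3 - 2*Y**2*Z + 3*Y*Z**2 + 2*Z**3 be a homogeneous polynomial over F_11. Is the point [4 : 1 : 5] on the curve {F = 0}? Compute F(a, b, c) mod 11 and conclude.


F(4,1,5) ≡ 8 (mod 11); P is NOT on the curve.

Evaluate F(4, 1, 5) term-by-term (mod 11).
  -2*X**3 ↦ -2·64·1·1 = -128
  -3*X**2*Y ↦ -3·16·1·1 = -48
  -3*X**2*Z ↦ -3·16·1·5 = -240
  2*X*Y**2 ↦ 2·4·1·1 = 8
  -3*X*Y*Z ↦ -3·4·1·5 = -60
  -2*X*Z**2 ↦ -2·4·1·25 = -200
  -2*Y**3 ↦ -2·1·1·1 = -2
  -2*Y**2*Z ↦ -2·1·1·5 = -10
  3*Y*Z**2 ↦ 3·1·1·25 = 75
  2*Z**3 ↦ 2·1·1·125 = 250
Sum: F(4, 1, 5) = (-128) + (-48) + (-240) + (8) + (-60) + (-200) + (-2) + (-10) + (75) + (250) = -355.
Reducing mod 11: -355 ≡ 8 (mod 11).
Since F(a, b, c) ≡ 8 ≠ 0 (mod 11), P does NOT lie on the curve.


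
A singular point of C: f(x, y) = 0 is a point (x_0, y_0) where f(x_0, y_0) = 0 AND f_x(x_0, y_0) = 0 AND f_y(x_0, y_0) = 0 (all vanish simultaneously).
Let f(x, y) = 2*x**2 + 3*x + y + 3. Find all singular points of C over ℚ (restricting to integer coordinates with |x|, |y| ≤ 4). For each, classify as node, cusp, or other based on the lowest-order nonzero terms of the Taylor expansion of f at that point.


No singular points in the scanned grid; C is smooth there.

Compute partial derivatives:
  f_x = 4*x + 3.
  f_y = 1.
f_y = 1 is a nonzero constant, so f_y never vanishes: no point (x, y) can satisfy f = f_x = f_y = 0. In particular no (x, y) ∈ {−4, ..., 4}² is singular; the curve is smooth.


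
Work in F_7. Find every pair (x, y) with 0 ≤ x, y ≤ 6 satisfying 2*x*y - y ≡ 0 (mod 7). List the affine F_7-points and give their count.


Affine F_7-points: {(0, 0), (1, 0), (2, 0), (3, 0), (4, 0), (4, 1), (4, 2), (4, 3), (4, 4), (4, 5), (4, 6), (5, 0), (6, 0)}; count = 13.

For each of the 49 pairs (x, y) ∈ F_7², evaluate f(x, y) mod 7. Record the zeros.
  x = 0: [0↦0, 1↦6, 2↦5, 3↦4, 4↦3, 5↦2, 6↦1]  zeros at y ∈ {0}
  x = 1: [0↦0, 1↦1, 2↦2, 3↦3, 4↦4, 5↦5, 6↦6]  zeros at y ∈ {0}
  x = 2: [0↦0, 1↦3, 2↦6, 3↦2, 4↦5, 5↦1, 6↦4]  zeros at y ∈ {0}
  x = 3: [0↦0, 1↦5, 2↦3, 3↦1, 4↦6, 5↦4, 6↦2]  zeros at y ∈ {0}
  x = 4: [0↦0, 1↦0, 2↦0, 3↦0, 4↦0, 5↦0, 6↦0]  zeros at y ∈ {0, 1, 2, 3, 4, 5, 6}
  x = 5: [0↦0, 1↦2, 2↦4, 3↦6, 4↦1, 5↦3, 6↦5]  zeros at y ∈ {0}
  x = 6: [0↦0, 1↦4, 2↦1, 3↦5, 4↦2, 5↦6, 6↦3]  zeros at y ∈ {0}
Collecting zeros: affine points = {(0, 0), (1, 0), (2, 0), (3, 0), (4, 0), (4, 1), (4, 2), (4, 3), (4, 4), (4, 5), (4, 6), (5, 0), (6, 0)}.
Total count |C(F_7)_aff| = 13.


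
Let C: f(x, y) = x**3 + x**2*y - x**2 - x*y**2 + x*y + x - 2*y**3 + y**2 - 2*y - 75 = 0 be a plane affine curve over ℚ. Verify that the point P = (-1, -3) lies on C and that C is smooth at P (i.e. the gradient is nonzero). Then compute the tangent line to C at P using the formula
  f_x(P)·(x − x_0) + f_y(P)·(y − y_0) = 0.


Tangent line at P: -68*y - 204 = 0.

Step 1: f(-1, -3) = 0, so P lies on C.
Step 2: partial derivatives
  f_x(x, y) = 3*x**2 + 2*x*y - 2*x - y**2 + y + 1, f_y(x, y) = x**2 - 2*x*y + x - 6*y**2 + 2*y - 2.
  f_x(P) = 0, f_y(P) = -68 (gradient nonzero, so P is smooth).
Step 3: tangent line at P: 0·(x − -1) + -68·(y − -3) = 0.
Expanding: -68*y - 204 = 0.


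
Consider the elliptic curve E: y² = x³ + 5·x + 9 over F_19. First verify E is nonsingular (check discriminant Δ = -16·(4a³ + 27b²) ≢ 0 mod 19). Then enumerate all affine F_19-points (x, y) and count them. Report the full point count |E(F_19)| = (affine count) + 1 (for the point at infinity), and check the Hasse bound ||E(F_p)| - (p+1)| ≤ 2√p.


Affine points = {(0, 3), (0, 16), (4, 6), (4, 13), (5, 8), (5, 11), (7, 8), (7, 11), (9, 2), (9, 17), (12, 7), (12, 12), (14, 7), (14, 12), (15, 1), (15, 18), (16, 9), (16, 10)}; affine count = 18; |E(F_19)| = 19.

Discriminant check: Δ ∝ 4a³ + 27b² = 4·5³ + 27·9² = 4·125 + 27·81 ≡ 8 (mod 19). Nonzero ⇒ E is nonsingular.
For each x ∈ F_19, compute rhs = x³ + 5·x + 9 mod 19, then count y ∈ F_19 with y² ≡ rhs.
  x = 0: rhs = 9, matching y values: 3, 16 (2 points).
  x = 1: rhs = 15, matching y values: none (0 points).
  x = 2: rhs = 8, matching y values: none (0 points).
  x = 3: rhs = 13, matching y values: none (0 points).
  x = 4: rhs = 17, matching y values: 6, 13 (2 points).
  x = 5: rhs = 7, matching y values: 8, 11 (2 points).
  x = 6: rhs = 8, matching y values: none (0 points).
  x = 7: rhs = 7, matching y values: 8, 11 (2 points).
  x = 8: rhs = 10, matching y values: none (0 points).
  x = 9: rhs = 4, matching y values: 2, 17 (2 points).
  x = 10: rhs = 14, matching y values: none (0 points).
  x = 11: rhs = 8, matching y values: none (0 points).
  x = 12: rhs = 11, matching y values: 7, 12 (2 points).
  x = 13: rhs = 10, matching y values: none (0 points).
  x = 14: rhs = 11, matching y values: 7, 12 (2 points).
  x = 15: rhs = 1, matching y values: 1, 18 (2 points).
  x = 16: rhs = 5, matching y values: 9, 10 (2 points).
  x = 17: rhs = 10, matching y values: none (0 points).
  x = 18: rhs = 3, matching y values: none (0 points).
Total affine count: 18.
Full point count |E(F_19)| = 18 + 1 = 19.
Hasse bound: |19 − (19+1)| = |-1| = 1 ≤ 2√19 ≈ 8.7178 ✓.


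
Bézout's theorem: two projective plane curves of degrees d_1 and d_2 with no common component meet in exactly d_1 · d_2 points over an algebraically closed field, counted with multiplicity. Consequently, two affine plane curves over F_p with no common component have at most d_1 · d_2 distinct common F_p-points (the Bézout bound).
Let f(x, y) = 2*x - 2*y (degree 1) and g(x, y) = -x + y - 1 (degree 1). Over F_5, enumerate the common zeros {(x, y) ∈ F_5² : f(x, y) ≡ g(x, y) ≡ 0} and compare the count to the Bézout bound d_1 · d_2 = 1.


Common zeros: ∅; count = 0; Bézout bound = 1.

deg(f) = 1, deg(g) = 1, so Bézout bound = 1.
Scan x ∈ F_5. For each x, list the y ∈ F_5 with f(x, y) ≡ 0 and those with g(x, y) ≡ 0 (mod 5); the common zeros in that column are the intersection.
  x = 0: f ≡ 0 at y ∈ {0}; g ≡ 0 at y ∈ {1}; common: ∅.
  x = 1: f ≡ 0 at y ∈ {1}; g ≡ 0 at y ∈ {2}; common: ∅.
  x = 2: f ≡ 0 at y ∈ {2}; g ≡ 0 at y ∈ {3}; common: ∅.
  x = 3: f ≡ 0 at y ∈ {3}; g ≡ 0 at y ∈ {4}; common: ∅.
  x = 4: f ≡ 0 at y ∈ {4}; g ≡ 0 at y ∈ {0}; common: ∅.
Collecting: common zeros = ∅, so the count is 0.
Comparison with the Bézout bound: 0 ≤ 1 = deg(f)·deg(g), as expected for curves with no common component (the affine F_5-count falls short of the bound because intersections may lie at infinity, over extension fields, or carry multiplicity).


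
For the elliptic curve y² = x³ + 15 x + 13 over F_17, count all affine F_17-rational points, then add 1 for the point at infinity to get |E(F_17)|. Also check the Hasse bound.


Affine points = {(0, 8), (0, 9), (2, 0), (3, 0), (4, 1), (4, 16), (5, 3), (5, 14), (6, 8), (6, 9), (7, 6), (7, 11), (8, 4), (8, 13), (11, 8), (11, 9), (12, 0), (13, 5), (13, 12), (14, 3), (14, 14), (15, 3), (15, 14)}; affine count = 23; |E(F_17)| = 24.

Discriminant check: Δ ∝ 4a³ + 27b² = 4·15³ + 27·13² = 4·3375 + 27·169 ≡ 9 (mod 17). Nonzero ⇒ E is nonsingular.
For each x ∈ F_17, compute rhs = x³ + 15·x + 13 mod 17, then count y ∈ F_17 with y² ≡ rhs.
  x = 0: rhs = 13, matching y values: 8, 9 (2 points).
  x = 1: rhs = 12, matching y values: none (0 points).
  x = 2: rhs = 0, matching y values: 0 (1 points).
  x = 3: rhs = 0, matching y values: 0 (1 points).
  x = 4: rhs = 1, matching y values: 1, 16 (2 points).
  x = 5: rhs = 9, matching y values: 3, 14 (2 points).
  x = 6: rhs = 13, matching y values: 8, 9 (2 points).
  x = 7: rhs = 2, matching y values: 6, 11 (2 points).
  x = 8: rhs = 16, matching y values: 4, 13 (2 points).
  x = 9: rhs = 10, matching y values: none (0 points).
  x = 10: rhs = 7, matching y values: none (0 points).
  x = 11: rhs = 13, matching y values: 8, 9 (2 points).
  x = 12: rhs = 0, matching y values: 0 (1 points).
  x = 13: rhs = 8, matching y values: 5, 12 (2 points).
  x = 14: rhs = 9, matching y values: 3, 14 (2 points).
  x = 15: rhs = 9, matching y values: 3, 14 (2 points).
  x = 16: rhs = 14, matching y values: none (0 points).
Total affine count: 23.
Full point count |E(F_17)| = 23 + 1 = 24.
Hasse bound: |24 − (17+1)| = |6| = 6 ≤ 2√17 ≈ 8.2462 ✓.


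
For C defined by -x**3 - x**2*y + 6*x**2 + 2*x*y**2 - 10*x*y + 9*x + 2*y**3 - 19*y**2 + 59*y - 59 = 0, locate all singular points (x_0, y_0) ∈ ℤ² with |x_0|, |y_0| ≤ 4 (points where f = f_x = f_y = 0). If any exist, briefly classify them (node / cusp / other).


Singular points: {(1, 3)}; classification: cusp.

Compute partial derivatives:
  f_x = -3*x**2 - 2*x*y + 12*x + 2*y**2 - 10*y + 9.
  f_y = -x**2 + 4*x*y - 10*x + 6*y**2 - 38*y + 59.
Scan x_0 ∈ {−4, ..., 4}. For each x_0, f_y(x_0, y) is a polynomial in y; find its integer roots y ∈ {−4, ..., 4}, then test f_x and f at those candidates.
  x = -4: f_y(-4, y) = 6*y**2 - 54*y + 83; no integer root y with |y| ≤ 4.
  x = -3: f_y(-3, y) = 6*y**2 - 50*y + 80; no integer root y with |y| ≤ 4.
  x = -2: f_y(-2, y) = 6*y**2 - 46*y + 75; no integer root y with |y| ≤ 4.
  x = -1: f_y(-1, y) = 6*y**2 - 42*y + 68; no integer root y with |y| ≤ 4.
  x = 0: f_y(0, y) = 6*y**2 - 38*y + 59; no integer root y with |y| ≤ 4.
  x = 1: f_y(1, y) = 6*y**2 - 34*y + 48; vanishes at y ∈ {3}. (1, 3): f_x = 0, f = 0 — SINGULAR.
  x = 2: f_y(2, y) = 6*y**2 - 30*y + 35; no integer root y with |y| ≤ 4.
  x = 3: f_y(3, y) = 6*y**2 - 26*y + 20; vanishes at y ∈ {1}. (3, 1): f_x = 4 ≠ 0.
  x = 4: f_y(4, y) = 6*y**2 - 22*y + 3; no integer root y with |y| ≤ 4.
Only singular point on the grid: (1, 3).
Classify: substitute x = 1 + u, y = 3 + v and expand: f = -u**3 - u**2*v + 2*u*v**2 + 2*v**3 + v**2.
No constant or linear terms (consistent with a singular point). Quadratic part: v**2. Cubic part: -u**3 - u**2*v + 2*u*v**2 + 2*v**3.
The quadratic part v**2 is a perfect square, so there is a single (double) tangent line v = 0, i.e. y = 3. Restricting the cubic part to that line (v = 0) leaves -u**3 ≠ 0, so f is not divisible by v and the branch is v² ≈ u**3 to lowest order — this is a cusp.
Classification: cusp.


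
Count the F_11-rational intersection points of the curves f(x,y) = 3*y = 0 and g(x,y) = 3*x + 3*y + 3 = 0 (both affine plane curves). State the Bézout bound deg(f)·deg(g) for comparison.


Common zeros: {(10, 0)}; count = 1; Bézout bound = 1.

deg(f) = 1, deg(g) = 1, so Bézout bound = 1.
Scan x ∈ F_11. For each x, list the y ∈ F_11 with f(x, y) ≡ 0 and those with g(x, y) ≡ 0 (mod 11); the common zeros in that column are the intersection.
  x = 0: f ≡ 0 at y ∈ {0}; g ≡ 0 at y ∈ {10}; common: ∅.
  x = 1: f ≡ 0 at y ∈ {0}; g ≡ 0 at y ∈ {9}; common: ∅.
  x = 2: f ≡ 0 at y ∈ {0}; g ≡ 0 at y ∈ {8}; common: ∅.
  x = 3: f ≡ 0 at y ∈ {0}; g ≡ 0 at y ∈ {7}; common: ∅.
  x = 4: f ≡ 0 at y ∈ {0}; g ≡ 0 at y ∈ {6}; common: ∅.
  x = 5: f ≡ 0 at y ∈ {0}; g ≡ 0 at y ∈ {5}; common: ∅.
  x = 6: f ≡ 0 at y ∈ {0}; g ≡ 0 at y ∈ {4}; common: ∅.
  x = 7: f ≡ 0 at y ∈ {0}; g ≡ 0 at y ∈ {3}; common: ∅.
  x = 8: f ≡ 0 at y ∈ {0}; g ≡ 0 at y ∈ {2}; common: ∅.
  x = 9: f ≡ 0 at y ∈ {0}; g ≡ 0 at y ∈ {1}; common: ∅.
  x = 10: f ≡ 0 at y ∈ {0}; g ≡ 0 at y ∈ {0}; common: {0}.
Collecting: common zeros = {(10, 0)}, so the count is 1.
Comparison with the Bézout bound: 1 ≤ 1 = deg(f)·deg(g), as expected for curves with no common component (the bound is attained).


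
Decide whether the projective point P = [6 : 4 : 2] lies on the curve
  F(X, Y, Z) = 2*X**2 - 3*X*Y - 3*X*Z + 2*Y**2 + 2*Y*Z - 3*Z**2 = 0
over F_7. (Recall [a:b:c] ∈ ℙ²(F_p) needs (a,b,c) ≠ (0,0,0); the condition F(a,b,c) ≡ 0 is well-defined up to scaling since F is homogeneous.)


F(6,4,2) ≡ 0 (mod 7); P is on the curve.

Evaluate F(6, 4, 2) term-by-term (mod 7).
  2*X**2 ↦ 2·36·1·1 = 72
  -3*X*Y ↦ -3·6·4·1 = -72
  -3*X*Z ↦ -3·6·1·2 = -36
  2*Y**2 ↦ 2·1·16·1 = 32
  2*Y*Z ↦ 2·1·4·2 = 16
  -3*Z**2 ↦ -3·1·1·4 = -12
Sum: F(6, 4, 2) = (72) + (-72) + (-36) + (32) + (16) + (-12) = 0.
Reducing mod 7: 0 ≡ 0 (mod 7).
Since F(a, b, c) ≡ 0 (mod 7), P lies on the curve.


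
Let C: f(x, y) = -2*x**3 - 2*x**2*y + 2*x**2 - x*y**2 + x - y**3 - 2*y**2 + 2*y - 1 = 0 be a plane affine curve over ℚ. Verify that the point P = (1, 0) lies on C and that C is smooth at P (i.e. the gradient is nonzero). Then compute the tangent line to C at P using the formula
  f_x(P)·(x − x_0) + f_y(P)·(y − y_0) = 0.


Tangent line at P: 1 - x = 0.

Step 1: f(1, 0) = 0, so P lies on C.
Step 2: partial derivatives
  f_x(x, y) = -6*x**2 - 4*x*y + 4*x - y**2 + 1, f_y(x, y) = -2*x**2 - 2*x*y - 3*y**2 - 4*y + 2.
  f_x(P) = -1, f_y(P) = 0 (gradient nonzero, so P is smooth).
Step 3: tangent line at P: -1·(x − 1) + 0·(y − 0) = 0.
Expanding: 1 - x = 0.
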